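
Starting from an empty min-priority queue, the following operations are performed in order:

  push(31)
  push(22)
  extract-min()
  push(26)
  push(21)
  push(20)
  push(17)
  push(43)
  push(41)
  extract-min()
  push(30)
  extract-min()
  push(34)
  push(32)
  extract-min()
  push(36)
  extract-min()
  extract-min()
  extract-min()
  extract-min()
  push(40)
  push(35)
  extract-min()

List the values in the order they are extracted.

[22, 17, 20, 21, 26, 30, 31, 32, 34]

insert 31 → {31}
insert 22 → {22, 31}
extract-min → 22; now {31}
insert 26 → {26, 31}
insert 21 → {21, 26, 31}
insert 20 → {20, 21, 26, 31}
insert 17 → {17, 20, 21, 26, 31}
insert 43 → {17, 20, 21, 26, 31, 43}
insert 41 → {17, 20, 21, 26, 31, 41, 43}
extract-min → 17; now {20, 21, 26, 31, 41, 43}
insert 30 → {20, 21, 26, 30, 31, 41, 43}
extract-min → 20; now {21, 26, 30, 31, 41, 43}
insert 34 → {21, 26, 30, 31, 34, 41, 43}
insert 32 → {21, 26, 30, 31, 32, 34, 41, 43}
extract-min → 21; now {26, 30, 31, 32, 34, 41, 43}
insert 36 → {26, 30, 31, 32, 34, 36, 41, 43}
extract-min → 26; now {30, 31, 32, 34, 36, 41, 43}
extract-min → 30; now {31, 32, 34, 36, 41, 43}
extract-min → 31; now {32, 34, 36, 41, 43}
extract-min → 32; now {34, 36, 41, 43}
insert 40 → {34, 36, 40, 41, 43}
insert 35 → {34, 35, 36, 40, 41, 43}
extract-min → 34; now {35, 36, 40, 41, 43}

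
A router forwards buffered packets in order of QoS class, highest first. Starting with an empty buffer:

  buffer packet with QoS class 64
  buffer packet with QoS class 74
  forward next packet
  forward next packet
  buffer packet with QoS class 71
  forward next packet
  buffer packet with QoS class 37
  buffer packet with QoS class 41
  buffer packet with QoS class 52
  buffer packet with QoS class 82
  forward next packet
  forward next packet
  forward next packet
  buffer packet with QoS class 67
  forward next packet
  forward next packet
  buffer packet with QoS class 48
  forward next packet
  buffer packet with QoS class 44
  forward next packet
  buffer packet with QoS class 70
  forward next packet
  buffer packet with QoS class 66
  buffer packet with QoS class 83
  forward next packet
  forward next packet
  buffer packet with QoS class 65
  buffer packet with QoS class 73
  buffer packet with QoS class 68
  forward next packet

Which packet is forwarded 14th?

insert 64 → {64}
insert 74 → {74, 64}
forward next packet → 74; now {64}
forward next packet → 64; now {}
insert 71 → {71}
forward next packet → 71; now {}
insert 37 → {37}
insert 41 → {41, 37}
insert 52 → {52, 41, 37}
insert 82 → {82, 52, 41, 37}
forward next packet → 82; now {52, 41, 37}
forward next packet → 52; now {41, 37}
forward next packet → 41; now {37}
insert 67 → {67, 37}
forward next packet → 67; now {37}
forward next packet → 37; now {}
insert 48 → {48}
forward next packet → 48; now {}
insert 44 → {44}
forward next packet → 44; now {}
insert 70 → {70}
forward next packet → 70; now {}
insert 66 → {66}
insert 83 → {83, 66}
forward next packet → 83; now {66}
forward next packet → 66; now {}
insert 65 → {65}
insert 73 → {73, 65}
insert 68 → {73, 68, 65}
forward next packet → 73; now {68, 65}

73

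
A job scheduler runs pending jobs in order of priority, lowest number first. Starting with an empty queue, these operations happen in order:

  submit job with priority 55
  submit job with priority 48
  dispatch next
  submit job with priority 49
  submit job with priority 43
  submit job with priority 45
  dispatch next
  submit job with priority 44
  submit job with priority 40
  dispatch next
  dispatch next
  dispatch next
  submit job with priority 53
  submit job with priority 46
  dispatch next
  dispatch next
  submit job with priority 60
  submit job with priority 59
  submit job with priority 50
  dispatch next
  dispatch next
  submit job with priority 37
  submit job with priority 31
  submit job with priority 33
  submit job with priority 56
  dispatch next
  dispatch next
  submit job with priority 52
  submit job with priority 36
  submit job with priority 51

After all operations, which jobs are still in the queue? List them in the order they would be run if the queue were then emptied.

insert 55 → {55}
insert 48 → {48, 55}
dispatch next → 48; now {55}
insert 49 → {49, 55}
insert 43 → {43, 49, 55}
insert 45 → {43, 45, 49, 55}
dispatch next → 43; now {45, 49, 55}
insert 44 → {44, 45, 49, 55}
insert 40 → {40, 44, 45, 49, 55}
dispatch next → 40; now {44, 45, 49, 55}
dispatch next → 44; now {45, 49, 55}
dispatch next → 45; now {49, 55}
insert 53 → {49, 53, 55}
insert 46 → {46, 49, 53, 55}
dispatch next → 46; now {49, 53, 55}
dispatch next → 49; now {53, 55}
insert 60 → {53, 55, 60}
insert 59 → {53, 55, 59, 60}
insert 50 → {50, 53, 55, 59, 60}
dispatch next → 50; now {53, 55, 59, 60}
dispatch next → 53; now {55, 59, 60}
insert 37 → {37, 55, 59, 60}
insert 31 → {31, 37, 55, 59, 60}
insert 33 → {31, 33, 37, 55, 59, 60}
insert 56 → {31, 33, 37, 55, 56, 59, 60}
dispatch next → 31; now {33, 37, 55, 56, 59, 60}
dispatch next → 33; now {37, 55, 56, 59, 60}
insert 52 → {37, 52, 55, 56, 59, 60}
insert 36 → {36, 37, 52, 55, 56, 59, 60}
insert 51 → {36, 37, 51, 52, 55, 56, 59, 60}

36, 37, 51, 52, 55, 56, 59, 60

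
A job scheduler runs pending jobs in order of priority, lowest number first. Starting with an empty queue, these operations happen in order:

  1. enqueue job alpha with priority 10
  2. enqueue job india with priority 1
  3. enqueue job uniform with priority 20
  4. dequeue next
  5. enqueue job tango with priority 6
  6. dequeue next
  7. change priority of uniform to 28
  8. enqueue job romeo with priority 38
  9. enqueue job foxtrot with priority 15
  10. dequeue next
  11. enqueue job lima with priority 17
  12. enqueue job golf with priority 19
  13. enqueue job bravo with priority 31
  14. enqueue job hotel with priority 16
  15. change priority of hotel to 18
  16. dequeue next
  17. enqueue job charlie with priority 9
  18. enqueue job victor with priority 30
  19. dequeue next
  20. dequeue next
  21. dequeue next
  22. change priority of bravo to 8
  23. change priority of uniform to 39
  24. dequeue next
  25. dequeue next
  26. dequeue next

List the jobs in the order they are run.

add alpha (priority 10) → {alpha:10}
add india (priority 1) → {india:1, alpha:10}
add uniform (priority 20) → {india:1, alpha:10, uniform:20}
dequeue next → india; now {alpha:10, uniform:20}
add tango (priority 6) → {tango:6, alpha:10, uniform:20}
dequeue next → tango; now {alpha:10, uniform:20}
update uniform to priority 28 → {alpha:10, uniform:28}
add romeo (priority 38) → {alpha:10, uniform:28, romeo:38}
add foxtrot (priority 15) → {alpha:10, foxtrot:15, uniform:28, romeo:38}
dequeue next → alpha; now {foxtrot:15, uniform:28, romeo:38}
add lima (priority 17) → {foxtrot:15, lima:17, uniform:28, romeo:38}
add golf (priority 19) → {foxtrot:15, lima:17, golf:19, uniform:28, romeo:38}
add bravo (priority 31) → {foxtrot:15, lima:17, golf:19, uniform:28, bravo:31, romeo:38}
add hotel (priority 16) → {foxtrot:15, hotel:16, lima:17, golf:19, uniform:28, bravo:31, romeo:38}
update hotel to priority 18 → {foxtrot:15, lima:17, hotel:18, golf:19, uniform:28, bravo:31, romeo:38}
dequeue next → foxtrot; now {lima:17, hotel:18, golf:19, uniform:28, bravo:31, romeo:38}
add charlie (priority 9) → {charlie:9, lima:17, hotel:18, golf:19, uniform:28, bravo:31, romeo:38}
add victor (priority 30) → {charlie:9, lima:17, hotel:18, golf:19, uniform:28, victor:30, bravo:31, romeo:38}
dequeue next → charlie; now {lima:17, hotel:18, golf:19, uniform:28, victor:30, bravo:31, romeo:38}
dequeue next → lima; now {hotel:18, golf:19, uniform:28, victor:30, bravo:31, romeo:38}
dequeue next → hotel; now {golf:19, uniform:28, victor:30, bravo:31, romeo:38}
update bravo to priority 8 → {bravo:8, golf:19, uniform:28, victor:30, romeo:38}
update uniform to priority 39 → {bravo:8, golf:19, victor:30, romeo:38, uniform:39}
dequeue next → bravo; now {golf:19, victor:30, romeo:38, uniform:39}
dequeue next → golf; now {victor:30, romeo:38, uniform:39}
dequeue next → victor; now {romeo:38, uniform:39}

india, tango, alpha, foxtrot, charlie, lima, hotel, bravo, golf, victor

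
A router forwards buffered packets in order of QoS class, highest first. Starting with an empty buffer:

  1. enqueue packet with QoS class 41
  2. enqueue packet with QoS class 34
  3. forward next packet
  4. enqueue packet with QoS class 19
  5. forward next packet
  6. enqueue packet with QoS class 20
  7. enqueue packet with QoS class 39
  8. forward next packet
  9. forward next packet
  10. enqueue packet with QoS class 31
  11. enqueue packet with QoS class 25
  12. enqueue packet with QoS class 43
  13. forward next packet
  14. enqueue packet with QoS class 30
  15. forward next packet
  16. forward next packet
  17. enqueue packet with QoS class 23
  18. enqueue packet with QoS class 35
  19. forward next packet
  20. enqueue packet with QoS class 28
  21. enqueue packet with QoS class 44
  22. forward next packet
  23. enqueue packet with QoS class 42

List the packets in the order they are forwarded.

insert 41 → {41}
insert 34 → {41, 34}
forward next packet → 41; now {34}
insert 19 → {34, 19}
forward next packet → 34; now {19}
insert 20 → {20, 19}
insert 39 → {39, 20, 19}
forward next packet → 39; now {20, 19}
forward next packet → 20; now {19}
insert 31 → {31, 19}
insert 25 → {31, 25, 19}
insert 43 → {43, 31, 25, 19}
forward next packet → 43; now {31, 25, 19}
insert 30 → {31, 30, 25, 19}
forward next packet → 31; now {30, 25, 19}
forward next packet → 30; now {25, 19}
insert 23 → {25, 23, 19}
insert 35 → {35, 25, 23, 19}
forward next packet → 35; now {25, 23, 19}
insert 28 → {28, 25, 23, 19}
insert 44 → {44, 28, 25, 23, 19}
forward next packet → 44; now {28, 25, 23, 19}
insert 42 → {42, 28, 25, 23, 19}

41 → 34 → 39 → 20 → 43 → 31 → 30 → 35 → 44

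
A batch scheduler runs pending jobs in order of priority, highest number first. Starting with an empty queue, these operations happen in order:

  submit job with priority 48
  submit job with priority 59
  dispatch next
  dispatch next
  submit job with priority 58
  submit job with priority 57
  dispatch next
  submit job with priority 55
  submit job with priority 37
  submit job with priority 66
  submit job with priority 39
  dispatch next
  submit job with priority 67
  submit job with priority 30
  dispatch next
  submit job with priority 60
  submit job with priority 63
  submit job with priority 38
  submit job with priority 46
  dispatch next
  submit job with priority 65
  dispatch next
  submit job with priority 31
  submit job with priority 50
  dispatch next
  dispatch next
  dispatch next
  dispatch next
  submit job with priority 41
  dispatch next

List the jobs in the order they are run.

59 → 48 → 58 → 66 → 67 → 63 → 65 → 60 → 57 → 55 → 50 → 46

insert 48 → {48}
insert 59 → {59, 48}
dispatch next → 59; now {48}
dispatch next → 48; now {}
insert 58 → {58}
insert 57 → {58, 57}
dispatch next → 58; now {57}
insert 55 → {57, 55}
insert 37 → {57, 55, 37}
insert 66 → {66, 57, 55, 37}
insert 39 → {66, 57, 55, 39, 37}
dispatch next → 66; now {57, 55, 39, 37}
insert 67 → {67, 57, 55, 39, 37}
insert 30 → {67, 57, 55, 39, 37, 30}
dispatch next → 67; now {57, 55, 39, 37, 30}
insert 60 → {60, 57, 55, 39, 37, 30}
insert 63 → {63, 60, 57, 55, 39, 37, 30}
insert 38 → {63, 60, 57, 55, 39, 38, 37, 30}
insert 46 → {63, 60, 57, 55, 46, 39, 38, 37, 30}
dispatch next → 63; now {60, 57, 55, 46, 39, 38, 37, 30}
insert 65 → {65, 60, 57, 55, 46, 39, 38, 37, 30}
dispatch next → 65; now {60, 57, 55, 46, 39, 38, 37, 30}
insert 31 → {60, 57, 55, 46, 39, 38, 37, 31, 30}
insert 50 → {60, 57, 55, 50, 46, 39, 38, 37, 31, 30}
dispatch next → 60; now {57, 55, 50, 46, 39, 38, 37, 31, 30}
dispatch next → 57; now {55, 50, 46, 39, 38, 37, 31, 30}
dispatch next → 55; now {50, 46, 39, 38, 37, 31, 30}
dispatch next → 50; now {46, 39, 38, 37, 31, 30}
insert 41 → {46, 41, 39, 38, 37, 31, 30}
dispatch next → 46; now {41, 39, 38, 37, 31, 30}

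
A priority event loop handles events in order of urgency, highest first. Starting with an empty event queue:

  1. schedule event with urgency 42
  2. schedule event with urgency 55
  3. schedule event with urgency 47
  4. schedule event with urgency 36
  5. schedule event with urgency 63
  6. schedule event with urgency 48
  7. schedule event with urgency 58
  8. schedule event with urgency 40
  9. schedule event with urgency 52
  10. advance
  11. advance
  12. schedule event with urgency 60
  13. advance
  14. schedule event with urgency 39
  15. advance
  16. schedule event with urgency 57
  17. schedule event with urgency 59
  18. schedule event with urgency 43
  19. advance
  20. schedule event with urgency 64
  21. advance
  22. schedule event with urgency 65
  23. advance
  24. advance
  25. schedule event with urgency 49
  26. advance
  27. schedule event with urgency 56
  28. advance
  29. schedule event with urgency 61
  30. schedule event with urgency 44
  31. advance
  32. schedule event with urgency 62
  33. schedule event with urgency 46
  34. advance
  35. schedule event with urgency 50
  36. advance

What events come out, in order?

63 → 58 → 60 → 55 → 59 → 64 → 65 → 57 → 52 → 56 → 61 → 62 → 50

insert 42 → {42}
insert 55 → {55, 42}
insert 47 → {55, 47, 42}
insert 36 → {55, 47, 42, 36}
insert 63 → {63, 55, 47, 42, 36}
insert 48 → {63, 55, 48, 47, 42, 36}
insert 58 → {63, 58, 55, 48, 47, 42, 36}
insert 40 → {63, 58, 55, 48, 47, 42, 40, 36}
insert 52 → {63, 58, 55, 52, 48, 47, 42, 40, 36}
advance → 63; now {58, 55, 52, 48, 47, 42, 40, 36}
advance → 58; now {55, 52, 48, 47, 42, 40, 36}
insert 60 → {60, 55, 52, 48, 47, 42, 40, 36}
advance → 60; now {55, 52, 48, 47, 42, 40, 36}
insert 39 → {55, 52, 48, 47, 42, 40, 39, 36}
advance → 55; now {52, 48, 47, 42, 40, 39, 36}
insert 57 → {57, 52, 48, 47, 42, 40, 39, 36}
insert 59 → {59, 57, 52, 48, 47, 42, 40, 39, 36}
insert 43 → {59, 57, 52, 48, 47, 43, 42, 40, 39, 36}
advance → 59; now {57, 52, 48, 47, 43, 42, 40, 39, 36}
insert 64 → {64, 57, 52, 48, 47, 43, 42, 40, 39, 36}
advance → 64; now {57, 52, 48, 47, 43, 42, 40, 39, 36}
insert 65 → {65, 57, 52, 48, 47, 43, 42, 40, 39, 36}
advance → 65; now {57, 52, 48, 47, 43, 42, 40, 39, 36}
advance → 57; now {52, 48, 47, 43, 42, 40, 39, 36}
insert 49 → {52, 49, 48, 47, 43, 42, 40, 39, 36}
advance → 52; now {49, 48, 47, 43, 42, 40, 39, 36}
insert 56 → {56, 49, 48, 47, 43, 42, 40, 39, 36}
advance → 56; now {49, 48, 47, 43, 42, 40, 39, 36}
insert 61 → {61, 49, 48, 47, 43, 42, 40, 39, 36}
insert 44 → {61, 49, 48, 47, 44, 43, 42, 40, 39, 36}
advance → 61; now {49, 48, 47, 44, 43, 42, 40, 39, 36}
insert 62 → {62, 49, 48, 47, 44, 43, 42, 40, 39, 36}
insert 46 → {62, 49, 48, 47, 46, 44, 43, 42, 40, 39, 36}
advance → 62; now {49, 48, 47, 46, 44, 43, 42, 40, 39, 36}
insert 50 → {50, 49, 48, 47, 46, 44, 43, 42, 40, 39, 36}
advance → 50; now {49, 48, 47, 46, 44, 43, 42, 40, 39, 36}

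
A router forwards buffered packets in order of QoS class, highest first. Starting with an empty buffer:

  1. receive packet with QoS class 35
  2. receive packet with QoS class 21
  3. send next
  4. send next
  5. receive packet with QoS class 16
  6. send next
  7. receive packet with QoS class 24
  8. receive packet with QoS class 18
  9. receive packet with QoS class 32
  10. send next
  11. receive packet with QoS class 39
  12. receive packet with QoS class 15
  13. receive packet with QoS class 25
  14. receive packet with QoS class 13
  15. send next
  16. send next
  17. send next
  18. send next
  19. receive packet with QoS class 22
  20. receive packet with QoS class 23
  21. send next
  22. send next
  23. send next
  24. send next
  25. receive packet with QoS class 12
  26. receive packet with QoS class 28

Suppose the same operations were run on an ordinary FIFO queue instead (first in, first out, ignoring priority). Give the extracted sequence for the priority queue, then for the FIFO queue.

insert 35 → {35}
insert 21 → {35, 21}
send next → 35; now {21}
send next → 21; now {}
insert 16 → {16}
send next → 16; now {}
insert 24 → {24}
insert 18 → {24, 18}
insert 32 → {32, 24, 18}
send next → 32; now {24, 18}
insert 39 → {39, 24, 18}
insert 15 → {39, 24, 18, 15}
insert 25 → {39, 25, 24, 18, 15}
insert 13 → {39, 25, 24, 18, 15, 13}
send next → 39; now {25, 24, 18, 15, 13}
send next → 25; now {24, 18, 15, 13}
send next → 24; now {18, 15, 13}
send next → 18; now {15, 13}
insert 22 → {22, 15, 13}
insert 23 → {23, 22, 15, 13}
send next → 23; now {22, 15, 13}
send next → 22; now {15, 13}
send next → 15; now {13}
send next → 13; now {}
insert 12 → {12}
insert 28 → {28, 12}

priority queue: [35, 21, 16, 32, 39, 25, 24, 18, 23, 22, 15, 13]; FIFO queue: 35, 21, 16, 24, 18, 32, 39, 15, 25, 13, 22, 23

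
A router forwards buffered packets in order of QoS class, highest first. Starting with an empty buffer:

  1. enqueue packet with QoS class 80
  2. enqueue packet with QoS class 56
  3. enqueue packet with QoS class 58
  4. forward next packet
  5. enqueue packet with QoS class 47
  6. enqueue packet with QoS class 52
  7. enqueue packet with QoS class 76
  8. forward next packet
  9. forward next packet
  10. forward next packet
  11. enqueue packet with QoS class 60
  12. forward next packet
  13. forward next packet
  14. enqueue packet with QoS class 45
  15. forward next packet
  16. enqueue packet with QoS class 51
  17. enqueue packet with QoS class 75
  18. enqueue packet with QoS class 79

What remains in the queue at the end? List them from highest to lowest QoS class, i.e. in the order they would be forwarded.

[79, 75, 51, 45]

insert 80 → {80}
insert 56 → {80, 56}
insert 58 → {80, 58, 56}
forward next packet → 80; now {58, 56}
insert 47 → {58, 56, 47}
insert 52 → {58, 56, 52, 47}
insert 76 → {76, 58, 56, 52, 47}
forward next packet → 76; now {58, 56, 52, 47}
forward next packet → 58; now {56, 52, 47}
forward next packet → 56; now {52, 47}
insert 60 → {60, 52, 47}
forward next packet → 60; now {52, 47}
forward next packet → 52; now {47}
insert 45 → {47, 45}
forward next packet → 47; now {45}
insert 51 → {51, 45}
insert 75 → {75, 51, 45}
insert 79 → {79, 75, 51, 45}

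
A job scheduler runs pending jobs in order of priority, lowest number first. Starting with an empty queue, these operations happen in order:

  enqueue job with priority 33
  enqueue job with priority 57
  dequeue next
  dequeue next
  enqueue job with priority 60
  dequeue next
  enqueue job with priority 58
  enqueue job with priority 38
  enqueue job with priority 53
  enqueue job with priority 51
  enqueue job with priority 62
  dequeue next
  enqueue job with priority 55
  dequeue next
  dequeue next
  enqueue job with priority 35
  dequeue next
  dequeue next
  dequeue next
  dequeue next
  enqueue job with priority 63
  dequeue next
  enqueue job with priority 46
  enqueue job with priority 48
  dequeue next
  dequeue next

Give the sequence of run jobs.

33 → 57 → 60 → 38 → 51 → 53 → 35 → 55 → 58 → 62 → 63 → 46 → 48

insert 33 → {33}
insert 57 → {33, 57}
dequeue next → 33; now {57}
dequeue next → 57; now {}
insert 60 → {60}
dequeue next → 60; now {}
insert 58 → {58}
insert 38 → {38, 58}
insert 53 → {38, 53, 58}
insert 51 → {38, 51, 53, 58}
insert 62 → {38, 51, 53, 58, 62}
dequeue next → 38; now {51, 53, 58, 62}
insert 55 → {51, 53, 55, 58, 62}
dequeue next → 51; now {53, 55, 58, 62}
dequeue next → 53; now {55, 58, 62}
insert 35 → {35, 55, 58, 62}
dequeue next → 35; now {55, 58, 62}
dequeue next → 55; now {58, 62}
dequeue next → 58; now {62}
dequeue next → 62; now {}
insert 63 → {63}
dequeue next → 63; now {}
insert 46 → {46}
insert 48 → {46, 48}
dequeue next → 46; now {48}
dequeue next → 48; now {}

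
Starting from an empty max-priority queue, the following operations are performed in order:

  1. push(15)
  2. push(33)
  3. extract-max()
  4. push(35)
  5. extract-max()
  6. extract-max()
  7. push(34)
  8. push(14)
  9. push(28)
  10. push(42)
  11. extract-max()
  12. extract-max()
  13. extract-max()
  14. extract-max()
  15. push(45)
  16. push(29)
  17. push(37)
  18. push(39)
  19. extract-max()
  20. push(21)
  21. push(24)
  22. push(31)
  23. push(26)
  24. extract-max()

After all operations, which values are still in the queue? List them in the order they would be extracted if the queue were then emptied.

insert 15 → {15}
insert 33 → {33, 15}
extract-max → 33; now {15}
insert 35 → {35, 15}
extract-max → 35; now {15}
extract-max → 15; now {}
insert 34 → {34}
insert 14 → {34, 14}
insert 28 → {34, 28, 14}
insert 42 → {42, 34, 28, 14}
extract-max → 42; now {34, 28, 14}
extract-max → 34; now {28, 14}
extract-max → 28; now {14}
extract-max → 14; now {}
insert 45 → {45}
insert 29 → {45, 29}
insert 37 → {45, 37, 29}
insert 39 → {45, 39, 37, 29}
extract-max → 45; now {39, 37, 29}
insert 21 → {39, 37, 29, 21}
insert 24 → {39, 37, 29, 24, 21}
insert 31 → {39, 37, 31, 29, 24, 21}
insert 26 → {39, 37, 31, 29, 26, 24, 21}
extract-max → 39; now {37, 31, 29, 26, 24, 21}

[37, 31, 29, 26, 24, 21]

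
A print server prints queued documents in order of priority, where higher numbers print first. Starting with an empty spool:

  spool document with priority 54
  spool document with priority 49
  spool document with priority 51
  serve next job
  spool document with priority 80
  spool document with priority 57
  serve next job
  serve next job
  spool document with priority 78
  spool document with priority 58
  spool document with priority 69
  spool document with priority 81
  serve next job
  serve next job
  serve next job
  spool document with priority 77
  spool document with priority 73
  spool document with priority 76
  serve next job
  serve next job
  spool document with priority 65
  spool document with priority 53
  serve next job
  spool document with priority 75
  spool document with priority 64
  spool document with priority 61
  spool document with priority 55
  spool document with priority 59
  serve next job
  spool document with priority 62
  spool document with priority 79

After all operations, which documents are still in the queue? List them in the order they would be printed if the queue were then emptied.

insert 54 → {54}
insert 49 → {54, 49}
insert 51 → {54, 51, 49}
serve next job → 54; now {51, 49}
insert 80 → {80, 51, 49}
insert 57 → {80, 57, 51, 49}
serve next job → 80; now {57, 51, 49}
serve next job → 57; now {51, 49}
insert 78 → {78, 51, 49}
insert 58 → {78, 58, 51, 49}
insert 69 → {78, 69, 58, 51, 49}
insert 81 → {81, 78, 69, 58, 51, 49}
serve next job → 81; now {78, 69, 58, 51, 49}
serve next job → 78; now {69, 58, 51, 49}
serve next job → 69; now {58, 51, 49}
insert 77 → {77, 58, 51, 49}
insert 73 → {77, 73, 58, 51, 49}
insert 76 → {77, 76, 73, 58, 51, 49}
serve next job → 77; now {76, 73, 58, 51, 49}
serve next job → 76; now {73, 58, 51, 49}
insert 65 → {73, 65, 58, 51, 49}
insert 53 → {73, 65, 58, 53, 51, 49}
serve next job → 73; now {65, 58, 53, 51, 49}
insert 75 → {75, 65, 58, 53, 51, 49}
insert 64 → {75, 65, 64, 58, 53, 51, 49}
insert 61 → {75, 65, 64, 61, 58, 53, 51, 49}
insert 55 → {75, 65, 64, 61, 58, 55, 53, 51, 49}
insert 59 → {75, 65, 64, 61, 59, 58, 55, 53, 51, 49}
serve next job → 75; now {65, 64, 61, 59, 58, 55, 53, 51, 49}
insert 62 → {65, 64, 62, 61, 59, 58, 55, 53, 51, 49}
insert 79 → {79, 65, 64, 62, 61, 59, 58, 55, 53, 51, 49}

[79, 65, 64, 62, 61, 59, 58, 55, 53, 51, 49]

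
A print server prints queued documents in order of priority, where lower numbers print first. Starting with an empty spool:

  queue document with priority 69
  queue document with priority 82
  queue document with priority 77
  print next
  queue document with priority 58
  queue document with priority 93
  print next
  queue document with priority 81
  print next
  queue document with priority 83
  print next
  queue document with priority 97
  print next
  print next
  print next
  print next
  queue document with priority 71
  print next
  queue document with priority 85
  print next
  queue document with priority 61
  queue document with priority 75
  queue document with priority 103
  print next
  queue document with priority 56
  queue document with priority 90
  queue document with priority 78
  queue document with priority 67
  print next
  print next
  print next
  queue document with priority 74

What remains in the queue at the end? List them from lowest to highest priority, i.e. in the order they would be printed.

insert 69 → {69}
insert 82 → {69, 82}
insert 77 → {69, 77, 82}
print next → 69; now {77, 82}
insert 58 → {58, 77, 82}
insert 93 → {58, 77, 82, 93}
print next → 58; now {77, 82, 93}
insert 81 → {77, 81, 82, 93}
print next → 77; now {81, 82, 93}
insert 83 → {81, 82, 83, 93}
print next → 81; now {82, 83, 93}
insert 97 → {82, 83, 93, 97}
print next → 82; now {83, 93, 97}
print next → 83; now {93, 97}
print next → 93; now {97}
print next → 97; now {}
insert 71 → {71}
print next → 71; now {}
insert 85 → {85}
print next → 85; now {}
insert 61 → {61}
insert 75 → {61, 75}
insert 103 → {61, 75, 103}
print next → 61; now {75, 103}
insert 56 → {56, 75, 103}
insert 90 → {56, 75, 90, 103}
insert 78 → {56, 75, 78, 90, 103}
insert 67 → {56, 67, 75, 78, 90, 103}
print next → 56; now {67, 75, 78, 90, 103}
print next → 67; now {75, 78, 90, 103}
print next → 75; now {78, 90, 103}
insert 74 → {74, 78, 90, 103}

74 → 78 → 90 → 103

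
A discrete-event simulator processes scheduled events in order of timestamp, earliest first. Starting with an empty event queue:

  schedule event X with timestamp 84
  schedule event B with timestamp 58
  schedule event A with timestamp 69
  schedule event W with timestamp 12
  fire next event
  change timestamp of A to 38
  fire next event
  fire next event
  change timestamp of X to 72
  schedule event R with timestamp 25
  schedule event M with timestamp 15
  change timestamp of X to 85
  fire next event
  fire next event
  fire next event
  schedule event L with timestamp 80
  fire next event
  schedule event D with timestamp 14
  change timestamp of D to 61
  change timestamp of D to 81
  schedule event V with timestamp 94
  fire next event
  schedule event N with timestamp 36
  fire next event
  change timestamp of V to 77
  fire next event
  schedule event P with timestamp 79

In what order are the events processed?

add X (timestamp 84) → {X:84}
add B (timestamp 58) → {B:58, X:84}
add A (timestamp 69) → {B:58, A:69, X:84}
add W (timestamp 12) → {W:12, B:58, A:69, X:84}
fire next event → W; now {B:58, A:69, X:84}
update A to timestamp 38 → {A:38, B:58, X:84}
fire next event → A; now {B:58, X:84}
fire next event → B; now {X:84}
update X to timestamp 72 → {X:72}
add R (timestamp 25) → {R:25, X:72}
add M (timestamp 15) → {M:15, R:25, X:72}
update X to timestamp 85 → {M:15, R:25, X:85}
fire next event → M; now {R:25, X:85}
fire next event → R; now {X:85}
fire next event → X; now {}
add L (timestamp 80) → {L:80}
fire next event → L; now {}
add D (timestamp 14) → {D:14}
update D to timestamp 61 → {D:61}
update D to timestamp 81 → {D:81}
add V (timestamp 94) → {D:81, V:94}
fire next event → D; now {V:94}
add N (timestamp 36) → {N:36, V:94}
fire next event → N; now {V:94}
update V to timestamp 77 → {V:77}
fire next event → V; now {}
add P (timestamp 79) → {P:79}

[W, A, B, M, R, X, L, D, N, V]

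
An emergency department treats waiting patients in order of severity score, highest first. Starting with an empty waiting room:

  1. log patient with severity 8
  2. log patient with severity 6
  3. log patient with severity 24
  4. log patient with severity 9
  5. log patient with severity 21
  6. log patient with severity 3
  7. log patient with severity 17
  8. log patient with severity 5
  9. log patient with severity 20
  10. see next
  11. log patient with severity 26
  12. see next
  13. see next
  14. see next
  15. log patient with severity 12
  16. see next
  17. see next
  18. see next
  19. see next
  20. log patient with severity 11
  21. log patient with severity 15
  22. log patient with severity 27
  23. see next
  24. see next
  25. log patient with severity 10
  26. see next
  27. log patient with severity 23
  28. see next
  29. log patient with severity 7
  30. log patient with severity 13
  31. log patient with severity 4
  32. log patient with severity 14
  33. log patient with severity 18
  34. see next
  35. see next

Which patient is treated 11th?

insert 8 → {8}
insert 6 → {8, 6}
insert 24 → {24, 8, 6}
insert 9 → {24, 9, 8, 6}
insert 21 → {24, 21, 9, 8, 6}
insert 3 → {24, 21, 9, 8, 6, 3}
insert 17 → {24, 21, 17, 9, 8, 6, 3}
insert 5 → {24, 21, 17, 9, 8, 6, 5, 3}
insert 20 → {24, 21, 20, 17, 9, 8, 6, 5, 3}
see next → 24; now {21, 20, 17, 9, 8, 6, 5, 3}
insert 26 → {26, 21, 20, 17, 9, 8, 6, 5, 3}
see next → 26; now {21, 20, 17, 9, 8, 6, 5, 3}
see next → 21; now {20, 17, 9, 8, 6, 5, 3}
see next → 20; now {17, 9, 8, 6, 5, 3}
insert 12 → {17, 12, 9, 8, 6, 5, 3}
see next → 17; now {12, 9, 8, 6, 5, 3}
see next → 12; now {9, 8, 6, 5, 3}
see next → 9; now {8, 6, 5, 3}
see next → 8; now {6, 5, 3}
insert 11 → {11, 6, 5, 3}
insert 15 → {15, 11, 6, 5, 3}
insert 27 → {27, 15, 11, 6, 5, 3}
see next → 27; now {15, 11, 6, 5, 3}
see next → 15; now {11, 6, 5, 3}
insert 10 → {11, 10, 6, 5, 3}
see next → 11; now {10, 6, 5, 3}
insert 23 → {23, 10, 6, 5, 3}
see next → 23; now {10, 6, 5, 3}
insert 7 → {10, 7, 6, 5, 3}
insert 13 → {13, 10, 7, 6, 5, 3}
insert 4 → {13, 10, 7, 6, 5, 4, 3}
insert 14 → {14, 13, 10, 7, 6, 5, 4, 3}
insert 18 → {18, 14, 13, 10, 7, 6, 5, 4, 3}
see next → 18; now {14, 13, 10, 7, 6, 5, 4, 3}
see next → 14; now {13, 10, 7, 6, 5, 4, 3}

11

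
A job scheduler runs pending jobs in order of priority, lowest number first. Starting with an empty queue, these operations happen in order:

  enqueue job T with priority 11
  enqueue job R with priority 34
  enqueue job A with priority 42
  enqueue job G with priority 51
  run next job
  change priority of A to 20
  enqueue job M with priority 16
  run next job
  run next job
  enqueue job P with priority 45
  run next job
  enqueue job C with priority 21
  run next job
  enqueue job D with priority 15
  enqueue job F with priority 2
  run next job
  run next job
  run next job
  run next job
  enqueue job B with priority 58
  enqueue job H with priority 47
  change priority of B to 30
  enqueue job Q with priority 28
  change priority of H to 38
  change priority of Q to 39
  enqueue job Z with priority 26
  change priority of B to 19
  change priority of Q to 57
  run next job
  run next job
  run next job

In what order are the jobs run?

add T (priority 11) → {T:11}
add R (priority 34) → {T:11, R:34}
add A (priority 42) → {T:11, R:34, A:42}
add G (priority 51) → {T:11, R:34, A:42, G:51}
run next job → T; now {R:34, A:42, G:51}
update A to priority 20 → {A:20, R:34, G:51}
add M (priority 16) → {M:16, A:20, R:34, G:51}
run next job → M; now {A:20, R:34, G:51}
run next job → A; now {R:34, G:51}
add P (priority 45) → {R:34, P:45, G:51}
run next job → R; now {P:45, G:51}
add C (priority 21) → {C:21, P:45, G:51}
run next job → C; now {P:45, G:51}
add D (priority 15) → {D:15, P:45, G:51}
add F (priority 2) → {F:2, D:15, P:45, G:51}
run next job → F; now {D:15, P:45, G:51}
run next job → D; now {P:45, G:51}
run next job → P; now {G:51}
run next job → G; now {}
add B (priority 58) → {B:58}
add H (priority 47) → {H:47, B:58}
update B to priority 30 → {B:30, H:47}
add Q (priority 28) → {Q:28, B:30, H:47}
update H to priority 38 → {Q:28, B:30, H:38}
update Q to priority 39 → {B:30, H:38, Q:39}
add Z (priority 26) → {Z:26, B:30, H:38, Q:39}
update B to priority 19 → {B:19, Z:26, H:38, Q:39}
update Q to priority 57 → {B:19, Z:26, H:38, Q:57}
run next job → B; now {Z:26, H:38, Q:57}
run next job → Z; now {H:38, Q:57}
run next job → H; now {Q:57}

T, M, A, R, C, F, D, P, G, B, Z, H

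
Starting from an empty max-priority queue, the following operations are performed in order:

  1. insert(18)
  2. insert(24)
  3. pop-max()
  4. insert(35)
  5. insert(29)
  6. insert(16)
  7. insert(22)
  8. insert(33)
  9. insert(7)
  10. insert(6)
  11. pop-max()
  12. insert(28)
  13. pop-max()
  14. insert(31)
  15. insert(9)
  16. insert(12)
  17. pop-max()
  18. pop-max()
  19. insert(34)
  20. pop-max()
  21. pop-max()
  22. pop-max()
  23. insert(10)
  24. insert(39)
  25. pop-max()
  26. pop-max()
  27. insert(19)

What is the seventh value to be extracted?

28

insert 18 → {18}
insert 24 → {24, 18}
pop-max → 24; now {18}
insert 35 → {35, 18}
insert 29 → {35, 29, 18}
insert 16 → {35, 29, 18, 16}
insert 22 → {35, 29, 22, 18, 16}
insert 33 → {35, 33, 29, 22, 18, 16}
insert 7 → {35, 33, 29, 22, 18, 16, 7}
insert 6 → {35, 33, 29, 22, 18, 16, 7, 6}
pop-max → 35; now {33, 29, 22, 18, 16, 7, 6}
insert 28 → {33, 29, 28, 22, 18, 16, 7, 6}
pop-max → 33; now {29, 28, 22, 18, 16, 7, 6}
insert 31 → {31, 29, 28, 22, 18, 16, 7, 6}
insert 9 → {31, 29, 28, 22, 18, 16, 9, 7, 6}
insert 12 → {31, 29, 28, 22, 18, 16, 12, 9, 7, 6}
pop-max → 31; now {29, 28, 22, 18, 16, 12, 9, 7, 6}
pop-max → 29; now {28, 22, 18, 16, 12, 9, 7, 6}
insert 34 → {34, 28, 22, 18, 16, 12, 9, 7, 6}
pop-max → 34; now {28, 22, 18, 16, 12, 9, 7, 6}
pop-max → 28; now {22, 18, 16, 12, 9, 7, 6}
pop-max → 22; now {18, 16, 12, 9, 7, 6}
insert 10 → {18, 16, 12, 10, 9, 7, 6}
insert 39 → {39, 18, 16, 12, 10, 9, 7, 6}
pop-max → 39; now {18, 16, 12, 10, 9, 7, 6}
pop-max → 18; now {16, 12, 10, 9, 7, 6}
insert 19 → {19, 16, 12, 10, 9, 7, 6}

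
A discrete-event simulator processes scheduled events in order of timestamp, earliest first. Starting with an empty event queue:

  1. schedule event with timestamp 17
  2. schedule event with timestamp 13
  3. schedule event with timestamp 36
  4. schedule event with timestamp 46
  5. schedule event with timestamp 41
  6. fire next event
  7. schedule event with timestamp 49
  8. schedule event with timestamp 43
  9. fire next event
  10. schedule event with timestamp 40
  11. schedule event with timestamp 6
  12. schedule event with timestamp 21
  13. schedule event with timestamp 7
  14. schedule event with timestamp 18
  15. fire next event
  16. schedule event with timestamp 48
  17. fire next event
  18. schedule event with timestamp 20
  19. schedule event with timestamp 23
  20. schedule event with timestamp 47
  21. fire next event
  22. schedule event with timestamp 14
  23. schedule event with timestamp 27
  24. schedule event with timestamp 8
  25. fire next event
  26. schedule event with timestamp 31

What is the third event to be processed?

6

insert 17 → {17}
insert 13 → {13, 17}
insert 36 → {13, 17, 36}
insert 46 → {13, 17, 36, 46}
insert 41 → {13, 17, 36, 41, 46}
fire next event → 13; now {17, 36, 41, 46}
insert 49 → {17, 36, 41, 46, 49}
insert 43 → {17, 36, 41, 43, 46, 49}
fire next event → 17; now {36, 41, 43, 46, 49}
insert 40 → {36, 40, 41, 43, 46, 49}
insert 6 → {6, 36, 40, 41, 43, 46, 49}
insert 21 → {6, 21, 36, 40, 41, 43, 46, 49}
insert 7 → {6, 7, 21, 36, 40, 41, 43, 46, 49}
insert 18 → {6, 7, 18, 21, 36, 40, 41, 43, 46, 49}
fire next event → 6; now {7, 18, 21, 36, 40, 41, 43, 46, 49}
insert 48 → {7, 18, 21, 36, 40, 41, 43, 46, 48, 49}
fire next event → 7; now {18, 21, 36, 40, 41, 43, 46, 48, 49}
insert 20 → {18, 20, 21, 36, 40, 41, 43, 46, 48, 49}
insert 23 → {18, 20, 21, 23, 36, 40, 41, 43, 46, 48, 49}
insert 47 → {18, 20, 21, 23, 36, 40, 41, 43, 46, 47, 48, 49}
fire next event → 18; now {20, 21, 23, 36, 40, 41, 43, 46, 47, 48, 49}
insert 14 → {14, 20, 21, 23, 36, 40, 41, 43, 46, 47, 48, 49}
insert 27 → {14, 20, 21, 23, 27, 36, 40, 41, 43, 46, 47, 48, 49}
insert 8 → {8, 14, 20, 21, 23, 27, 36, 40, 41, 43, 46, 47, 48, 49}
fire next event → 8; now {14, 20, 21, 23, 27, 36, 40, 41, 43, 46, 47, 48, 49}
insert 31 → {14, 20, 21, 23, 27, 31, 36, 40, 41, 43, 46, 47, 48, 49}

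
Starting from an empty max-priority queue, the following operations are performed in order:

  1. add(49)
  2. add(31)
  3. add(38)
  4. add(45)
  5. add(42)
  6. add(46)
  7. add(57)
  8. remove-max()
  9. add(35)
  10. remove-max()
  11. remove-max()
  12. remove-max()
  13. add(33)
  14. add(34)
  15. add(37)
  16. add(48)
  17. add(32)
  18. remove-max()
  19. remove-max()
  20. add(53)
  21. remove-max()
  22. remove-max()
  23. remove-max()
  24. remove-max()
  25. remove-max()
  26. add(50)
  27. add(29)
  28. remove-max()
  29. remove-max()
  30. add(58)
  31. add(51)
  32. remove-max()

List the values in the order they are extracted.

insert 49 → {49}
insert 31 → {49, 31}
insert 38 → {49, 38, 31}
insert 45 → {49, 45, 38, 31}
insert 42 → {49, 45, 42, 38, 31}
insert 46 → {49, 46, 45, 42, 38, 31}
insert 57 → {57, 49, 46, 45, 42, 38, 31}
remove-max → 57; now {49, 46, 45, 42, 38, 31}
insert 35 → {49, 46, 45, 42, 38, 35, 31}
remove-max → 49; now {46, 45, 42, 38, 35, 31}
remove-max → 46; now {45, 42, 38, 35, 31}
remove-max → 45; now {42, 38, 35, 31}
insert 33 → {42, 38, 35, 33, 31}
insert 34 → {42, 38, 35, 34, 33, 31}
insert 37 → {42, 38, 37, 35, 34, 33, 31}
insert 48 → {48, 42, 38, 37, 35, 34, 33, 31}
insert 32 → {48, 42, 38, 37, 35, 34, 33, 32, 31}
remove-max → 48; now {42, 38, 37, 35, 34, 33, 32, 31}
remove-max → 42; now {38, 37, 35, 34, 33, 32, 31}
insert 53 → {53, 38, 37, 35, 34, 33, 32, 31}
remove-max → 53; now {38, 37, 35, 34, 33, 32, 31}
remove-max → 38; now {37, 35, 34, 33, 32, 31}
remove-max → 37; now {35, 34, 33, 32, 31}
remove-max → 35; now {34, 33, 32, 31}
remove-max → 34; now {33, 32, 31}
insert 50 → {50, 33, 32, 31}
insert 29 → {50, 33, 32, 31, 29}
remove-max → 50; now {33, 32, 31, 29}
remove-max → 33; now {32, 31, 29}
insert 58 → {58, 32, 31, 29}
insert 51 → {58, 51, 32, 31, 29}
remove-max → 58; now {51, 32, 31, 29}

57 → 49 → 46 → 45 → 48 → 42 → 53 → 38 → 37 → 35 → 34 → 50 → 33 → 58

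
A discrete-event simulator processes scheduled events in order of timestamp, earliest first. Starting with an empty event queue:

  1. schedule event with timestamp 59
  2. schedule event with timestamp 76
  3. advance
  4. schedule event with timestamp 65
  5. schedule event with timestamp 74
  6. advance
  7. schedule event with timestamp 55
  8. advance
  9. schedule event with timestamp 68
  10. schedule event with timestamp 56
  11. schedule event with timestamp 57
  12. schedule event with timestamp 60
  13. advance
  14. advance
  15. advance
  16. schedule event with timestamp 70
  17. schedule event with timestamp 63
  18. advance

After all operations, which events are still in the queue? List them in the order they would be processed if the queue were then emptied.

insert 59 → {59}
insert 76 → {59, 76}
advance → 59; now {76}
insert 65 → {65, 76}
insert 74 → {65, 74, 76}
advance → 65; now {74, 76}
insert 55 → {55, 74, 76}
advance → 55; now {74, 76}
insert 68 → {68, 74, 76}
insert 56 → {56, 68, 74, 76}
insert 57 → {56, 57, 68, 74, 76}
insert 60 → {56, 57, 60, 68, 74, 76}
advance → 56; now {57, 60, 68, 74, 76}
advance → 57; now {60, 68, 74, 76}
advance → 60; now {68, 74, 76}
insert 70 → {68, 70, 74, 76}
insert 63 → {63, 68, 70, 74, 76}
advance → 63; now {68, 70, 74, 76}

68, 70, 74, 76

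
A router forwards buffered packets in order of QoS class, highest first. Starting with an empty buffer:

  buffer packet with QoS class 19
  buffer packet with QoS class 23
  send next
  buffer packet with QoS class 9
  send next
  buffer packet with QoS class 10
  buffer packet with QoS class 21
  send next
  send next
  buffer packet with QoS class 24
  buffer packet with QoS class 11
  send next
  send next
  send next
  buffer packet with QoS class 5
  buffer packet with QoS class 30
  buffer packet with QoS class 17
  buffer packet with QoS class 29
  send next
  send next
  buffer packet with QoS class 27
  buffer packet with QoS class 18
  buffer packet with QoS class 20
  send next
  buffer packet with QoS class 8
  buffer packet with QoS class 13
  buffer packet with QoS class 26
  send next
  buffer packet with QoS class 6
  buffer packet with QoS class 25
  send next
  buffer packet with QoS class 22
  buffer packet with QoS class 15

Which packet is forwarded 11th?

26

insert 19 → {19}
insert 23 → {23, 19}
send next → 23; now {19}
insert 9 → {19, 9}
send next → 19; now {9}
insert 10 → {10, 9}
insert 21 → {21, 10, 9}
send next → 21; now {10, 9}
send next → 10; now {9}
insert 24 → {24, 9}
insert 11 → {24, 11, 9}
send next → 24; now {11, 9}
send next → 11; now {9}
send next → 9; now {}
insert 5 → {5}
insert 30 → {30, 5}
insert 17 → {30, 17, 5}
insert 29 → {30, 29, 17, 5}
send next → 30; now {29, 17, 5}
send next → 29; now {17, 5}
insert 27 → {27, 17, 5}
insert 18 → {27, 18, 17, 5}
insert 20 → {27, 20, 18, 17, 5}
send next → 27; now {20, 18, 17, 5}
insert 8 → {20, 18, 17, 8, 5}
insert 13 → {20, 18, 17, 13, 8, 5}
insert 26 → {26, 20, 18, 17, 13, 8, 5}
send next → 26; now {20, 18, 17, 13, 8, 5}
insert 6 → {20, 18, 17, 13, 8, 6, 5}
insert 25 → {25, 20, 18, 17, 13, 8, 6, 5}
send next → 25; now {20, 18, 17, 13, 8, 6, 5}
insert 22 → {22, 20, 18, 17, 13, 8, 6, 5}
insert 15 → {22, 20, 18, 17, 15, 13, 8, 6, 5}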